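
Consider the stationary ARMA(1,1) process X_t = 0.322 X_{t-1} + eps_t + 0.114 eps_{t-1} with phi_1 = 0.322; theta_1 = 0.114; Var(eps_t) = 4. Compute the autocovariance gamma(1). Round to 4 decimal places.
\gamma(1) = 2.0172

Multiply the model equation by X_{t-k} and take expectations. With theta_0 = psi_0 = 1 and psi_j the MA(infinity) weights, this gives
  gamma(k) - sum_i phi_i gamma(k-i) = c_k,
  c_k = sigma^2 * sum_{j=k..q} theta_j psi_{j-k}   (c_k = 0 for k > q),
using gamma(-m) = gamma(m).
psi-weights needed (psi_j = theta_j + sum_i phi_i psi_{j-i}):
  psi_1 = theta_1 + phi_1 = 0.114 + (0.322) = 0.436
Right-hand sides:
  c_0 = sigma^2 (1 + theta_1 psi_1) = 4 * (1 + (0.114)(0.436)) = 4 * 1.049704 = 4.198816
  c_1 = sigma^2 theta_1 = 4 * (0.114) = 0.456
  c_2 = 0
Equations for k = 0 and k = 1 (AR order 1):
  gamma(0) = phi_1 gamma(1) + c_0
  gamma(1) = phi_1 gamma(0) + c_1
Substituting the second into the first: gamma(0) (1 - phi_1^2) = c_0 + phi_1 c_1, so
  gamma(0) = (c_0 + phi_1 c_1) / (1 - phi_1^2) = (4.198816 + (0.322)(0.456)) / (1 - (0.322)^2) = 4.345648 / 0.896316 = 4.848344.
  gamma(1) = phi_1 gamma(0) + c_1 = (0.322)(4.848344) + (0.456) = 2.017167.
Therefore gamma(1) = 2.0172 (to 4 decimal places).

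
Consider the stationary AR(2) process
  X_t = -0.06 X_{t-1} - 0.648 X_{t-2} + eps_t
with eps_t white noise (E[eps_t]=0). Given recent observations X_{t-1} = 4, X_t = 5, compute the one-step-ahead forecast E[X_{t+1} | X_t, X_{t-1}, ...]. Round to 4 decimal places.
E[X_{t+1} \mid \mathcal F_t] = -2.8920

For an AR(p) model X_t = c + sum_i phi_i X_{t-i} + eps_t, the
one-step-ahead conditional mean is
  E[X_{t+1} | X_t, ...] = c + sum_i phi_i X_{t+1-i}.
Substitute known values:
  E[X_{t+1} | ...] = (-0.06) * (5) + (-0.648) * (4)
                   = -2.8920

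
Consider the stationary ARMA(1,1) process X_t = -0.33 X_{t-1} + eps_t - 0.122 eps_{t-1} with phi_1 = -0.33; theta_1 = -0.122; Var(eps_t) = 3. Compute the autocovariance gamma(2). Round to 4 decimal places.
\gamma(2) = 0.5224

Multiply the model equation by X_{t-k} and take expectations. With theta_0 = psi_0 = 1 and psi_j the MA(infinity) weights, this gives
  gamma(k) - sum_i phi_i gamma(k-i) = c_k,
  c_k = sigma^2 * sum_{j=k..q} theta_j psi_{j-k}   (c_k = 0 for k > q),
using gamma(-m) = gamma(m).
psi-weights needed (psi_j = theta_j + sum_i phi_i psi_{j-i}):
  psi_1 = theta_1 + phi_1 = -0.122 + (-0.33) = -0.452
Right-hand sides:
  c_0 = sigma^2 (1 + theta_1 psi_1) = 3 * (1 + (-0.122)(-0.452)) = 3 * 1.055144 = 3.165432
  c_1 = sigma^2 theta_1 = 3 * (-0.122) = -0.366
  c_2 = 0
Equations for k = 0 and k = 1 (AR order 1):
  gamma(0) = phi_1 gamma(1) + c_0
  gamma(1) = phi_1 gamma(0) + c_1
Substituting the second into the first: gamma(0) (1 - phi_1^2) = c_0 + phi_1 c_1, so
  gamma(0) = (c_0 + phi_1 c_1) / (1 - phi_1^2) = (3.165432 + (-0.33)(-0.366)) / (1 - (-0.33)^2) = 3.286212 / 0.8911 = 3.687815.
  gamma(1) = phi_1 gamma(0) + c_1 = (-0.33)(3.687815) + (-0.366) = -1.582979.
For k = 2 (> q): gamma(2) = phi_1 gamma(1) = (-0.33)(-1.582979) = 0.522383.
Therefore gamma(2) = 0.5224 (to 4 decimal places).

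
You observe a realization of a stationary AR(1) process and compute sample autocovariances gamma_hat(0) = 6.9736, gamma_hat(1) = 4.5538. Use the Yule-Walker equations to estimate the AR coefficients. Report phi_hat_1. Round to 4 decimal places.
\hat\phi_{1} = 0.6530

The Yule-Walker equations for an AR(p) process read, in matrix form,
  Gamma_p phi = r_p,   with   (Gamma_p)_{ij} = gamma(|i - j|),
                       (r_p)_i = gamma(i),   i,j = 1..p.
Substitute the sample gammas (Toeplitz matrix and right-hand side of size 1):
  Gamma_p = [[6.9736]]
  r_p     = [4.5538]
With p = 1 this is the single equation gamma(0) phi_1 = gamma(1):
  phi_hat_1 = gamma(1) / gamma(0) = 4.5538 / 6.9736 = 0.6530.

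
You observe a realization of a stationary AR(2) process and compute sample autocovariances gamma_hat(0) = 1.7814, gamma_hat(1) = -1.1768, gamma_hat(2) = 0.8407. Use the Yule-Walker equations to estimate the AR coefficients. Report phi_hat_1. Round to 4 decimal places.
\hat\phi_{1} = -0.6190

The Yule-Walker equations for an AR(p) process read, in matrix form,
  Gamma_p phi = r_p,   with   (Gamma_p)_{ij} = gamma(|i - j|),
                       (r_p)_i = gamma(i),   i,j = 1..p.
Substitute the sample gammas (Toeplitz matrix and right-hand side of size 2):
  Gamma_p = [[1.7814, -1.1768], [-1.1768, 1.7814]]
  r_p     = [-1.1768, 0.8407]
Written out:
  1.7814 phi_1 - 1.1768 phi_2 = -1.1768
  -1.1768 phi_1 + 1.7814 phi_2 = 0.8407
Solve by Cramer's rule:
  det = gamma(0)^2 - gamma(1)^2 = (1.7814)^2 - (-1.1768)^2 = 3.17338596 - 1.38485824 = 1.78852772
  phi_hat_1 = [gamma(1) gamma(0) - gamma(1) gamma(2)] / det = [(-1.1768)(1.7814) - (-1.1768)(0.8407)] / 1.78852772 = -1.10701576 / 1.78852772 = -0.619
  phi_hat_2 = [gamma(0) gamma(2) - gamma(1)^2] / det = [(1.7814)(0.8407) - (-1.1768)^2] / 1.78852772 = 0.11276474 / 1.78852772 = 0.063
So phi_hat = [-0.6190, 0.0630].
Therefore phi_hat_1 = -0.6190.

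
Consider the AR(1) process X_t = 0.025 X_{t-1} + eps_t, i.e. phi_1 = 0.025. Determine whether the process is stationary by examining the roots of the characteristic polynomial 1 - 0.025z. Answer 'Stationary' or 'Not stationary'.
\text{Stationary}

The AR(p) characteristic polynomial is P(z) = 1 - 0.025z.
Stationarity requires all roots to lie outside the unit circle, i.e. |z| > 1 for every root.
This is linear in z: 1 + (-0.025) z = 0  =>  z = -1/(-0.025) = 40,  |z| = 40.
Moduli of all roots: 40.0000.
All moduli strictly greater than 1? Yes.
Verdict: Stationary.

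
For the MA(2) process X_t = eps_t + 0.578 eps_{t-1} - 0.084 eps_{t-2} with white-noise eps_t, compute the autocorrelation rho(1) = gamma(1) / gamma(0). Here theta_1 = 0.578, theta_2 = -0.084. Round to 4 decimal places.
\rho(1) = 0.3948

For an MA(q) process with theta_0 = 1, the autocovariance is
  gamma(k) = sigma^2 * sum_{i=0..q-k} theta_i * theta_{i+k},
and rho(k) = gamma(k) / gamma(0). Sigma^2 cancels.
  numerator   = (1)*(0.578) + (0.578)*(-0.084) = 0.529448.
  denominator = (1)^2 + (0.578)^2 + (-0.084)^2 = 1.34114.
  rho(1) = 0.529448 / 1.34114 = 0.3948.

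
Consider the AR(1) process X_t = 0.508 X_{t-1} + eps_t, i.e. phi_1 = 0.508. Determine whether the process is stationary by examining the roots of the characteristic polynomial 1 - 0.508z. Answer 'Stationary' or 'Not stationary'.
\text{Stationary}

The AR(p) characteristic polynomial is P(z) = 1 - 0.508z.
Stationarity requires all roots to lie outside the unit circle, i.e. |z| > 1 for every root.
This is linear in z: 1 + (-0.508) z = 0  =>  z = -1/(-0.508) = 1.968504,  |z| = 1.968504.
Moduli of all roots: 1.9685.
All moduli strictly greater than 1? Yes.
Verdict: Stationary.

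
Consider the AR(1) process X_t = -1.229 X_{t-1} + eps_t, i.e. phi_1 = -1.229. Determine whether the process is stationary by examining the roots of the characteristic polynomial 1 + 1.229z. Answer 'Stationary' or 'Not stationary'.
\text{Not stationary}

The AR(p) characteristic polynomial is P(z) = 1 + 1.229z.
Stationarity requires all roots to lie outside the unit circle, i.e. |z| > 1 for every root.
This is linear in z: 1 + (1.229) z = 0  =>  z = -1/(1.229) = -0.81367,  |z| = 0.81367.
Moduli of all roots: 0.8137.
All moduli strictly greater than 1? No.
Verdict: Not stationary.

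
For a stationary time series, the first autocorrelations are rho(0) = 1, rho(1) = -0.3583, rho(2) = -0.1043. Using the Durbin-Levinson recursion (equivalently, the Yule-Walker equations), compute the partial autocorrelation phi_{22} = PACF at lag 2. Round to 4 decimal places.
\phi_{22} = -0.2669

The PACF at lag k is phi_{kk}, the last component of the solution
to the Yule-Walker system G_k phi = r_k where
  (G_k)_{ij} = rho(|i - j|), (r_k)_i = rho(i), i,j = 1..k.
Equivalently, Durbin-Levinson gives phi_{kk} iteratively:
  phi_{11} = rho(1)
  phi_{kk} = [rho(k) - sum_{j=1..k-1} phi_{k-1,j} rho(k-j)]
            / [1 - sum_{j=1..k-1} phi_{k-1,j} rho(j)],
  phi_{k,j} = phi_{k-1,j} - phi_{kk} phi_{k-1,k-j},  j = 1..k-1.
Step k = 1:
  phi_11 = rho(1) = -0.3583.
Step k = 2:
  phi_22 = [rho(2) - phi_11 rho(1)] / [1 - phi_11 rho(1)] = [-0.1043 - (-0.3583)(-0.3583)] / [1 - (-0.3583)(-0.3583)]
         = -0.23267889 / 0.87162111 = -0.2669.
Therefore phi_{22} = -0.2669.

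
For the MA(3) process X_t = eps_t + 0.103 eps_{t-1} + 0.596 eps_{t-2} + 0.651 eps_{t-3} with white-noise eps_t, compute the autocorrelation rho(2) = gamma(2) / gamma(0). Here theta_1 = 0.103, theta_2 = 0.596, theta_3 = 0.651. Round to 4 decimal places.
\rho(2) = 0.3705

For an MA(q) process with theta_0 = 1, the autocovariance is
  gamma(k) = sigma^2 * sum_{i=0..q-k} theta_i * theta_{i+k},
and rho(k) = gamma(k) / gamma(0). Sigma^2 cancels.
  numerator   = (1)*(0.596) + (0.103)*(0.651) = 0.663053.
  denominator = (1)^2 + (0.103)^2 + (0.596)^2 + (0.651)^2 = 1.789626.
  rho(2) = 0.663053 / 1.789626 = 0.3705.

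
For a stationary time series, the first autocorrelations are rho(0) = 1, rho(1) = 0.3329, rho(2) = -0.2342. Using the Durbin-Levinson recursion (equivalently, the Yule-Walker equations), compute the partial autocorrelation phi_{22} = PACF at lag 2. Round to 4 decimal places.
\phi_{22} = -0.3880

The PACF at lag k is phi_{kk}, the last component of the solution
to the Yule-Walker system G_k phi = r_k where
  (G_k)_{ij} = rho(|i - j|), (r_k)_i = rho(i), i,j = 1..k.
Equivalently, Durbin-Levinson gives phi_{kk} iteratively:
  phi_{11} = rho(1)
  phi_{kk} = [rho(k) - sum_{j=1..k-1} phi_{k-1,j} rho(k-j)]
            / [1 - sum_{j=1..k-1} phi_{k-1,j} rho(j)],
  phi_{k,j} = phi_{k-1,j} - phi_{kk} phi_{k-1,k-j},  j = 1..k-1.
Step k = 1:
  phi_11 = rho(1) = 0.3329.
Step k = 2:
  phi_22 = [rho(2) - phi_11 rho(1)] / [1 - phi_11 rho(1)] = [-0.2342 - (0.3329)(0.3329)] / [1 - (0.3329)(0.3329)]
         = -0.34502241 / 0.88917759 = -0.388.
Therefore phi_{22} = -0.3880.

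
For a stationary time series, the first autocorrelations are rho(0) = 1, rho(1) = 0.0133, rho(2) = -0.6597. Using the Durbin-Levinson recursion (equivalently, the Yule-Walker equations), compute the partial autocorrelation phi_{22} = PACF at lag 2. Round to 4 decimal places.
\phi_{22} = -0.6600

The PACF at lag k is phi_{kk}, the last component of the solution
to the Yule-Walker system G_k phi = r_k where
  (G_k)_{ij} = rho(|i - j|), (r_k)_i = rho(i), i,j = 1..k.
Equivalently, Durbin-Levinson gives phi_{kk} iteratively:
  phi_{11} = rho(1)
  phi_{kk} = [rho(k) - sum_{j=1..k-1} phi_{k-1,j} rho(k-j)]
            / [1 - sum_{j=1..k-1} phi_{k-1,j} rho(j)],
  phi_{k,j} = phi_{k-1,j} - phi_{kk} phi_{k-1,k-j},  j = 1..k-1.
Step k = 1:
  phi_11 = rho(1) = 0.0133.
Step k = 2:
  phi_22 = [rho(2) - phi_11 rho(1)] / [1 - phi_11 rho(1)] = [-0.6597 - (0.0133)(0.0133)] / [1 - (0.0133)(0.0133)]
         = -0.65987689 / 0.99982311 = -0.66.
Therefore phi_{22} = -0.6600.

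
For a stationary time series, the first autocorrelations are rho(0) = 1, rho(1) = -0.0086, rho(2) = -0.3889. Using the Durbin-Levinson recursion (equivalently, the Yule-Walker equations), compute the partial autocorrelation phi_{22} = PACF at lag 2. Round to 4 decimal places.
\phi_{22} = -0.3890

The PACF at lag k is phi_{kk}, the last component of the solution
to the Yule-Walker system G_k phi = r_k where
  (G_k)_{ij} = rho(|i - j|), (r_k)_i = rho(i), i,j = 1..k.
Equivalently, Durbin-Levinson gives phi_{kk} iteratively:
  phi_{11} = rho(1)
  phi_{kk} = [rho(k) - sum_{j=1..k-1} phi_{k-1,j} rho(k-j)]
            / [1 - sum_{j=1..k-1} phi_{k-1,j} rho(j)],
  phi_{k,j} = phi_{k-1,j} - phi_{kk} phi_{k-1,k-j},  j = 1..k-1.
Step k = 1:
  phi_11 = rho(1) = -0.0086.
Step k = 2:
  phi_22 = [rho(2) - phi_11 rho(1)] / [1 - phi_11 rho(1)] = [-0.3889 - (-0.0086)(-0.0086)] / [1 - (-0.0086)(-0.0086)]
         = -0.38897396 / 0.99992604 = -0.389.
Therefore phi_{22} = -0.3890.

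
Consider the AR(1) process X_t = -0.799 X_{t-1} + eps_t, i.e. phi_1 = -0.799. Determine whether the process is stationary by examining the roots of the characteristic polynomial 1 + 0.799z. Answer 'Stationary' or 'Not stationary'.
\text{Stationary}

The AR(p) characteristic polynomial is P(z) = 1 + 0.799z.
Stationarity requires all roots to lie outside the unit circle, i.e. |z| > 1 for every root.
This is linear in z: 1 + (0.799) z = 0  =>  z = -1/(0.799) = -1.251564,  |z| = 1.251564.
Moduli of all roots: 1.2516.
All moduli strictly greater than 1? Yes.
Verdict: Stationary.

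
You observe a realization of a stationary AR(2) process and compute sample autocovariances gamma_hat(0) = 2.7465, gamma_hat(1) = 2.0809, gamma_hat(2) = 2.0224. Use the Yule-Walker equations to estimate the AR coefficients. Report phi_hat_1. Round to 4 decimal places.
\hat\phi_{1} = 0.4689

The Yule-Walker equations for an AR(p) process read, in matrix form,
  Gamma_p phi = r_p,   with   (Gamma_p)_{ij} = gamma(|i - j|),
                       (r_p)_i = gamma(i),   i,j = 1..p.
Substitute the sample gammas (Toeplitz matrix and right-hand side of size 2):
  Gamma_p = [[2.7465, 2.0809], [2.0809, 2.7465]]
  r_p     = [2.0809, 2.0224]
Written out:
  2.7465 phi_1 + 2.0809 phi_2 = 2.0809
  2.0809 phi_1 + 2.7465 phi_2 = 2.0224
Solve by Cramer's rule:
  det = gamma(0)^2 - gamma(1)^2 = (2.7465)^2 - (2.0809)^2 = 7.54326225 - 4.33014481 = 3.21311744
  phi_hat_1 = [gamma(1) gamma(0) - gamma(1) gamma(2)] / det = [(2.0809)(2.7465) - (2.0809)(2.0224)] / 3.21311744 = 1.50677969 / 3.21311744 = 0.4689
  phi_hat_2 = [gamma(0) gamma(2) - gamma(1)^2] / det = [(2.7465)(2.0224) - (2.0809)^2] / 3.21311744 = 1.22437679 / 3.21311744 = 0.3811
So phi_hat = [0.4689, 0.3811].
Therefore phi_hat_1 = 0.4689.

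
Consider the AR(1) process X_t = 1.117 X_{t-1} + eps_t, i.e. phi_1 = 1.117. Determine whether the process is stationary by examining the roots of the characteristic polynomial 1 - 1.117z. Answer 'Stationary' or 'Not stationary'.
\text{Not stationary}

The AR(p) characteristic polynomial is P(z) = 1 - 1.117z.
Stationarity requires all roots to lie outside the unit circle, i.e. |z| > 1 for every root.
This is linear in z: 1 + (-1.117) z = 0  =>  z = -1/(-1.117) = 0.895255,  |z| = 0.895255.
Moduli of all roots: 0.8953.
All moduli strictly greater than 1? No.
Verdict: Not stationary.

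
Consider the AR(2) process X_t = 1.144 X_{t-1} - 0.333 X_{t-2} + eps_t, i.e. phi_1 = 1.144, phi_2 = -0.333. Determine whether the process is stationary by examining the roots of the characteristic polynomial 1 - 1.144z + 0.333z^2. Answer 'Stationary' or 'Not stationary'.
\text{Stationary}

The AR(p) characteristic polynomial is P(z) = 1 - 1.144z + 0.333z^2.
Stationarity requires all roots to lie outside the unit circle, i.e. |z| > 1 for every root.
Set 1 + (-1.144) z + (0.333) z^2 = 0, i.e. a z^2 + b z + c = 0 with a = 0.333, b = -1.144, c = 1.
Discriminant D = b^2 - 4ac = (-1.144)^2 - 4*(0.333)*1 = 1.308736 - (1.332) = -0.023264.
D < 0, so the roots are the complex-conjugate pair z = (-b +/- i sqrt(-D)) / (2a) = 1.7177 +/- 0.229i.
For a conjugate pair |z|^2 = z * conj(z) = (product of roots) = c/a = 1/(0.333) = 3.003003, so |z| = sqrt(3.003003) = 1.7329 for both roots.
Moduli of all roots: 1.7329, 1.7329.
All moduli strictly greater than 1? Yes.
Verdict: Stationary.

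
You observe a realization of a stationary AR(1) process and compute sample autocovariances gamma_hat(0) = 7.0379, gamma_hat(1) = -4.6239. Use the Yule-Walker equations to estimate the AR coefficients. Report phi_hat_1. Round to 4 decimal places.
\hat\phi_{1} = -0.6570

The Yule-Walker equations for an AR(p) process read, in matrix form,
  Gamma_p phi = r_p,   with   (Gamma_p)_{ij} = gamma(|i - j|),
                       (r_p)_i = gamma(i),   i,j = 1..p.
Substitute the sample gammas (Toeplitz matrix and right-hand side of size 1):
  Gamma_p = [[7.0379]]
  r_p     = [-4.6239]
With p = 1 this is the single equation gamma(0) phi_1 = gamma(1):
  phi_hat_1 = gamma(1) / gamma(0) = -4.6239 / 7.0379 = -0.6570.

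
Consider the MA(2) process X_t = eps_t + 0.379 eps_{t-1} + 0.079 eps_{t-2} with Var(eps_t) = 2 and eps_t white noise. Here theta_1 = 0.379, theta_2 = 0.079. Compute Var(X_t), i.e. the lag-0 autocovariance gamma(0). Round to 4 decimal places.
\gamma(0) = 2.2998

For an MA(q) process X_t = eps_t + sum_i theta_i eps_{t-i} with
Var(eps_t) = sigma^2, the variance is
  gamma(0) = sigma^2 * (1 + sum_i theta_i^2).
  sum_i theta_i^2 = (0.379)^2 + (0.079)^2 = 0.143641 + 0.006241 = 0.149882.
  gamma(0) = 2 * (1 + 0.149882) = 2 * 1.149882 = 2.299764, which rounds to 2.2998.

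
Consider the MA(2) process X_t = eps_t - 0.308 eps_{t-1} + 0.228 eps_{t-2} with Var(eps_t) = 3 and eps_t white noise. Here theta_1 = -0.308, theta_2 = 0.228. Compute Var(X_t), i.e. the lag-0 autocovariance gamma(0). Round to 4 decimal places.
\gamma(0) = 3.4405

For an MA(q) process X_t = eps_t + sum_i theta_i eps_{t-i} with
Var(eps_t) = sigma^2, the variance is
  gamma(0) = sigma^2 * (1 + sum_i theta_i^2).
  sum_i theta_i^2 = (-0.308)^2 + (0.228)^2 = 0.094864 + 0.051984 = 0.146848.
  gamma(0) = 3 * (1 + 0.146848) = 3 * 1.146848 = 3.440544, which rounds to 3.4405.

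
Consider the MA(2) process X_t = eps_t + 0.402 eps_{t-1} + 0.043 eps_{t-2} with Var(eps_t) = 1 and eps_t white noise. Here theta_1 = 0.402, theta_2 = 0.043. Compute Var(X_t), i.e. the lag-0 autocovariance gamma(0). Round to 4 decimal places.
\gamma(0) = 1.1635

For an MA(q) process X_t = eps_t + sum_i theta_i eps_{t-i} with
Var(eps_t) = sigma^2, the variance is
  gamma(0) = sigma^2 * (1 + sum_i theta_i^2).
  sum_i theta_i^2 = (0.402)^2 + (0.043)^2 = 0.161604 + 0.001849 = 0.163453.
  gamma(0) = 1 * (1 + 0.163453) = 1 * 1.163453 = 1.163453, which rounds to 1.1635.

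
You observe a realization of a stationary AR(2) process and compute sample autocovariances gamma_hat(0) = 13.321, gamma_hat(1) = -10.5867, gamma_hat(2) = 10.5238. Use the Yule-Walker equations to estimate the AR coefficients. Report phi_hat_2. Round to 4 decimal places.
\hat\phi_{2} = 0.4300

The Yule-Walker equations for an AR(p) process read, in matrix form,
  Gamma_p phi = r_p,   with   (Gamma_p)_{ij} = gamma(|i - j|),
                       (r_p)_i = gamma(i),   i,j = 1..p.
Substitute the sample gammas (Toeplitz matrix and right-hand side of size 2):
  Gamma_p = [[13.321, -10.5867], [-10.5867, 13.321]]
  r_p     = [-10.5867, 10.5238]
Written out:
  13.321 phi_1 - 10.5867 phi_2 = -10.5867
  -10.5867 phi_1 + 13.321 phi_2 = 10.5238
Solve by Cramer's rule:
  det = gamma(0)^2 - gamma(1)^2 = (13.321)^2 - (-10.5867)^2 = 177.449041 - 112.07821689 = 65.37082411
  phi_hat_1 = [gamma(1) gamma(0) - gamma(1) gamma(2)] / det = [(-10.5867)(13.321) - (-10.5867)(10.5238)] / 65.37082411 = -29.61311724 / 65.37082411 = -0.453
  phi_hat_2 = [gamma(0) gamma(2) - gamma(1)^2] / det = [(13.321)(10.5238) - (-10.5867)^2] / 65.37082411 = 28.10932291 / 65.37082411 = 0.43
So phi_hat = [-0.4530, 0.4300].
Therefore phi_hat_2 = 0.4300.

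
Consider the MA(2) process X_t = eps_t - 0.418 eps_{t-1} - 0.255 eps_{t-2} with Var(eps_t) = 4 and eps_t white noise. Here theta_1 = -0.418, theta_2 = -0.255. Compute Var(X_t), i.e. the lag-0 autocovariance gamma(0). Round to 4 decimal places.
\gamma(0) = 4.9590

For an MA(q) process X_t = eps_t + sum_i theta_i eps_{t-i} with
Var(eps_t) = sigma^2, the variance is
  gamma(0) = sigma^2 * (1 + sum_i theta_i^2).
  sum_i theta_i^2 = (-0.418)^2 + (-0.255)^2 = 0.174724 + 0.065025 = 0.239749.
  gamma(0) = 4 * (1 + 0.239749) = 4 * 1.239749 = 4.958996, which rounds to 4.9590.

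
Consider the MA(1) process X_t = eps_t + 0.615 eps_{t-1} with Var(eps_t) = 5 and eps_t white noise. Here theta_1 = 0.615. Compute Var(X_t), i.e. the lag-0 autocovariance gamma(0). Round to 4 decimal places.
\gamma(0) = 6.8911

For an MA(q) process X_t = eps_t + sum_i theta_i eps_{t-i} with
Var(eps_t) = sigma^2, the variance is
  gamma(0) = sigma^2 * (1 + sum_i theta_i^2).
  sum_i theta_i^2 = (0.615)^2 = 0.378225.
  gamma(0) = 5 * (1 + 0.378225) = 5 * 1.378225 = 6.891125, which rounds to 6.8911.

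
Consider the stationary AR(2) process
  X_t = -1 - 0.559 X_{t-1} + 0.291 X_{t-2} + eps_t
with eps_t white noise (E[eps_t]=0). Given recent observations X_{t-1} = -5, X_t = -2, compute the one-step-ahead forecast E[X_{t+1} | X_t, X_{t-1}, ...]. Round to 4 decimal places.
E[X_{t+1} \mid \mathcal F_t] = -1.3370

For an AR(p) model X_t = c + sum_i phi_i X_{t-i} + eps_t, the
one-step-ahead conditional mean is
  E[X_{t+1} | X_t, ...] = c + sum_i phi_i X_{t+1-i}.
Substitute known values:
  E[X_{t+1} | ...] = -1 + (-0.559) * (-2) + (0.291) * (-5)
                   = -1.3370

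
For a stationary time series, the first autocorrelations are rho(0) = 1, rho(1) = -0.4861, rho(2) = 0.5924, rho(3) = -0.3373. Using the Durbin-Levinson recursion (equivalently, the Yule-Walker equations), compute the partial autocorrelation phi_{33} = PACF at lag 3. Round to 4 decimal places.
\phi_{33} = 0.0720

The PACF at lag k is phi_{kk}, the last component of the solution
to the Yule-Walker system G_k phi = r_k where
  (G_k)_{ij} = rho(|i - j|), (r_k)_i = rho(i), i,j = 1..k.
Equivalently, Durbin-Levinson gives phi_{kk} iteratively:
  phi_{11} = rho(1)
  phi_{kk} = [rho(k) - sum_{j=1..k-1} phi_{k-1,j} rho(k-j)]
            / [1 - sum_{j=1..k-1} phi_{k-1,j} rho(j)],
  phi_{k,j} = phi_{k-1,j} - phi_{kk} phi_{k-1,k-j},  j = 1..k-1.
Step k = 1:
  phi_11 = rho(1) = -0.4861.
Step k = 2:
  phi_22 = [rho(2) - phi_11 rho(1)] / [1 - phi_11 rho(1)] = [0.5924 - (-0.4861)(-0.4861)] / [1 - (-0.4861)(-0.4861)]
         = 0.35610679 / 0.76370679 = 0.466287.
  Update: phi_21 = phi_11 - phi_22 phi_11 = -0.4861 - (0.466287)(-0.4861) = -0.259438.
Step k = 3:
  phi_33 = [rho(3) - phi_21 rho(2) - phi_22 rho(1)] / [1 - phi_21 rho(1) - phi_22 rho(2)]
    numerator   = -0.3373 - (-0.259438)(0.5924) - (0.466287)(-0.4861) = 0.04305318
    denominator = 1 - (-0.259438)(-0.4861) - (0.466287)(0.5924) = 0.59765871
  phi_33 = 0.04305318 / 0.59765871 = 0.072.
Therefore phi_{33} = 0.0720.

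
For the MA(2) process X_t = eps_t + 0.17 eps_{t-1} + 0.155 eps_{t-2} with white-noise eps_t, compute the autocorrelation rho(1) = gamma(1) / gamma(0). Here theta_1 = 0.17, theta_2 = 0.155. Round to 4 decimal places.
\rho(1) = 0.1865

For an MA(q) process with theta_0 = 1, the autocovariance is
  gamma(k) = sigma^2 * sum_{i=0..q-k} theta_i * theta_{i+k},
and rho(k) = gamma(k) / gamma(0). Sigma^2 cancels.
  numerator   = (1)*(0.17) + (0.17)*(0.155) = 0.19635.
  denominator = (1)^2 + (0.17)^2 + (0.155)^2 = 1.052925.
  rho(1) = 0.19635 / 1.052925 = 0.1865.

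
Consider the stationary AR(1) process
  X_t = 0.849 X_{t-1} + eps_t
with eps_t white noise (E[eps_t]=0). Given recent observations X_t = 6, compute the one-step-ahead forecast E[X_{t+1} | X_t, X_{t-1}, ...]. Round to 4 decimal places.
E[X_{t+1} \mid \mathcal F_t] = 5.0940

For an AR(p) model X_t = c + sum_i phi_i X_{t-i} + eps_t, the
one-step-ahead conditional mean is
  E[X_{t+1} | X_t, ...] = c + sum_i phi_i X_{t+1-i}.
Substitute known values:
  E[X_{t+1} | ...] = (0.849) * (6)
                   = 5.0940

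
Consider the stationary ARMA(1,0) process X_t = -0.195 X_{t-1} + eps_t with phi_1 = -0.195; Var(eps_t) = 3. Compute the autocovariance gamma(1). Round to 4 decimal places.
\gamma(1) = -0.6081

Multiply the model equation by X_{t-k} and take expectations. With theta_0 = psi_0 = 1 and psi_j the MA(infinity) weights, this gives
  gamma(k) - sum_i phi_i gamma(k-i) = c_k,
  c_k = sigma^2 * sum_{j=k..q} theta_j psi_{j-k}   (c_k = 0 for k > q),
using gamma(-m) = gamma(m).
Pure AR (q = 0): c_0 = sigma^2 = 3, c_k = 0 for k >= 1.
Equations for k = 0 and k = 1 (AR order 1):
  gamma(0) = phi_1 gamma(1) + c_0
  gamma(1) = phi_1 gamma(0) + c_1
Substituting the second into the first: gamma(0) (1 - phi_1^2) = c_0 + phi_1 c_1, so
  gamma(0) = c_0 / (1 - phi_1^2) = 3 / (1 - (-0.195)^2) = 3 / 0.961975 = 3.118584.
  gamma(1) = phi_1 gamma(0) = (-0.195)(3.118584) = -0.608124.
Therefore gamma(1) = -0.6081 (to 4 decimal places).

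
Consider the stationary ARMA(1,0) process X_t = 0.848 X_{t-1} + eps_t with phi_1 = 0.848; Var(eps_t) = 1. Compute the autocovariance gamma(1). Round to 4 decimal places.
\gamma(1) = 3.0189

Multiply the model equation by X_{t-k} and take expectations. With theta_0 = psi_0 = 1 and psi_j the MA(infinity) weights, this gives
  gamma(k) - sum_i phi_i gamma(k-i) = c_k,
  c_k = sigma^2 * sum_{j=k..q} theta_j psi_{j-k}   (c_k = 0 for k > q),
using gamma(-m) = gamma(m).
Pure AR (q = 0): c_0 = sigma^2 = 1, c_k = 0 for k >= 1.
Equations for k = 0 and k = 1 (AR order 1):
  gamma(0) = phi_1 gamma(1) + c_0
  gamma(1) = phi_1 gamma(0) + c_1
Substituting the second into the first: gamma(0) (1 - phi_1^2) = c_0 + phi_1 c_1, so
  gamma(0) = c_0 / (1 - phi_1^2) = 1 / (1 - (0.848)^2) = 1 / 0.280896 = 3.560036.
  gamma(1) = phi_1 gamma(0) = (0.848)(3.560036) = 3.018911.
Therefore gamma(1) = 3.0189 (to 4 decimal places).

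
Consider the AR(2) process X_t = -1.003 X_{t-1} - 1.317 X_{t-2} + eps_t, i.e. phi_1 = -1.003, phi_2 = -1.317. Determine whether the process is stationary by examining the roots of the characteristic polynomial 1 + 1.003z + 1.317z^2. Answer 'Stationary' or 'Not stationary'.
\text{Not stationary}

The AR(p) characteristic polynomial is P(z) = 1 + 1.003z + 1.317z^2.
Stationarity requires all roots to lie outside the unit circle, i.e. |z| > 1 for every root.
Set 1 + (1.003) z + (1.317) z^2 = 0, i.e. a z^2 + b z + c = 0 with a = 1.317, b = 1.003, c = 1.
Discriminant D = b^2 - 4ac = (1.003)^2 - 4*(1.317)*1 = 1.006009 - (5.268) = -4.261991.
D < 0, so the roots are the complex-conjugate pair z = (-b +/- i sqrt(-D)) / (2a) = -0.3808 +/- 0.7838i.
For a conjugate pair |z|^2 = z * conj(z) = (product of roots) = c/a = 1/(1.317) = 0.759301, so |z| = sqrt(0.759301) = 0.8714 for both roots.
Moduli of all roots: 0.8714, 0.8714.
All moduli strictly greater than 1? No.
Verdict: Not stationary.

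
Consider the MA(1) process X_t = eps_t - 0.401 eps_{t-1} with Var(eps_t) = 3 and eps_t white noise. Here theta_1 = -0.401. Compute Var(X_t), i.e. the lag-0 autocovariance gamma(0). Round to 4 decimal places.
\gamma(0) = 3.4824

For an MA(q) process X_t = eps_t + sum_i theta_i eps_{t-i} with
Var(eps_t) = sigma^2, the variance is
  gamma(0) = sigma^2 * (1 + sum_i theta_i^2).
  sum_i theta_i^2 = (-0.401)^2 = 0.160801.
  gamma(0) = 3 * (1 + 0.160801) = 3 * 1.160801 = 3.482403, which rounds to 3.4824.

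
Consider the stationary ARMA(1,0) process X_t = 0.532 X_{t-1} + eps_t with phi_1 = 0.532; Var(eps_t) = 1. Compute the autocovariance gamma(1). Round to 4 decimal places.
\gamma(1) = 0.7420

Multiply the model equation by X_{t-k} and take expectations. With theta_0 = psi_0 = 1 and psi_j the MA(infinity) weights, this gives
  gamma(k) - sum_i phi_i gamma(k-i) = c_k,
  c_k = sigma^2 * sum_{j=k..q} theta_j psi_{j-k}   (c_k = 0 for k > q),
using gamma(-m) = gamma(m).
Pure AR (q = 0): c_0 = sigma^2 = 1, c_k = 0 for k >= 1.
Equations for k = 0 and k = 1 (AR order 1):
  gamma(0) = phi_1 gamma(1) + c_0
  gamma(1) = phi_1 gamma(0) + c_1
Substituting the second into the first: gamma(0) (1 - phi_1^2) = c_0 + phi_1 c_1, so
  gamma(0) = c_0 / (1 - phi_1^2) = 1 / (1 - (0.532)^2) = 1 / 0.716976 = 1.394747.
  gamma(1) = phi_1 gamma(0) = (0.532)(1.394747) = 0.742005.
Therefore gamma(1) = 0.7420 (to 4 decimal places).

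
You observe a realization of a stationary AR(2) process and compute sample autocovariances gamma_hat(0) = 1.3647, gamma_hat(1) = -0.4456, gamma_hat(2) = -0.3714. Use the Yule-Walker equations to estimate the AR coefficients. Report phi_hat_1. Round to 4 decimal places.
\hat\phi_{1} = -0.4650

The Yule-Walker equations for an AR(p) process read, in matrix form,
  Gamma_p phi = r_p,   with   (Gamma_p)_{ij} = gamma(|i - j|),
                       (r_p)_i = gamma(i),   i,j = 1..p.
Substitute the sample gammas (Toeplitz matrix and right-hand side of size 2):
  Gamma_p = [[1.3647, -0.4456], [-0.4456, 1.3647]]
  r_p     = [-0.4456, -0.3714]
Written out:
  1.3647 phi_1 - 0.4456 phi_2 = -0.4456
  -0.4456 phi_1 + 1.3647 phi_2 = -0.3714
Solve by Cramer's rule:
  det = gamma(0)^2 - gamma(1)^2 = (1.3647)^2 - (-0.4456)^2 = 1.86240609 - 0.19855936 = 1.66384673
  phi_hat_1 = [gamma(1) gamma(0) - gamma(1) gamma(2)] / det = [(-0.4456)(1.3647) - (-0.4456)(-0.3714)] / 1.66384673 = -0.77360616 / 1.66384673 = -0.465
  phi_hat_2 = [gamma(0) gamma(2) - gamma(1)^2] / det = [(1.3647)(-0.3714) - (-0.4456)^2] / 1.66384673 = -0.70540894 / 1.66384673 = -0.424
So phi_hat = [-0.4650, -0.4240].
Therefore phi_hat_1 = -0.4650.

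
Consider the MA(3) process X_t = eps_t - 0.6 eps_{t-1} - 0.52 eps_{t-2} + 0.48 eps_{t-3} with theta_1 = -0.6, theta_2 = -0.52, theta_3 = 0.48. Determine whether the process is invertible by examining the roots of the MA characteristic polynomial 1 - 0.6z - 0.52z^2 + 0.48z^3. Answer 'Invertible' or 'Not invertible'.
\text{Invertible}

The MA(q) characteristic polynomial is P(z) = 1 - 0.6z - 0.52z^2 + 0.48z^3.
Invertibility requires all roots to lie outside the unit circle, i.e. |z| > 1 for every root.
Degree 3: look for a simple real root z0 first, then factor out (1 - z/z0) and solve the remaining quadratic.
Testing z0 = -1.25: P(-1.25) = 1 + (-0.6)(-1.25) + (-0.52)(-1.25)^2 + (0.48)(-1.25)^3
  = 1 + (0.75) + (-0.8125) + (-0.9375) = 0.  So z_0 = -1.25 is a root, |z_0| = 1.25.
Divide out the factor (1 + 0.8 z) = (1 - z/z0) (since 1/z0 = -0.8):
  P(z) = (1 + 0.8 z)(1 + (-1.4) z + (0.6) z^2)
  [check: z-coef -1.4 - (-0.8) = -0.6; z^2-coef 0.6 - (-0.8)(-1.4) = -0.52; z^3-coef -(-0.8)(0.6) = 0.48.]
Remaining roots from the quadratic factor 1 + (-1.4) z + (0.6) z^2:
  Set 1 + (-1.4) z + (0.6) z^2 = 0, i.e. a z^2 + b z + c = 0 with a = 0.6, b = -1.4, c = 1.
  Discriminant D = b^2 - 4ac = (-1.4)^2 - 4*(0.6)*1 = 1.96 - (2.4) = -0.44.
  D < 0, so the roots are the complex-conjugate pair z = (-b +/- i sqrt(-D)) / (2a) = 1.1667 +/- 0.5528i.
  For a conjugate pair |z|^2 = z * conj(z) = (product of roots) = c/a = 1/(0.6) = 1.666667, so |z| = sqrt(1.666667) = 1.291 for both roots.
Moduli of all roots: 1.2500, 1.2910, 1.2910.
All moduli strictly greater than 1? Yes.
Verdict: Invertible.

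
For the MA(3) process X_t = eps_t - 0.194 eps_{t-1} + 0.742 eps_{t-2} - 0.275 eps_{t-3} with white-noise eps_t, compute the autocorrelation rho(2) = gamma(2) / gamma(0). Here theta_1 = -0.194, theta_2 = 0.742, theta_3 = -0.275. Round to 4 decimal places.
\rho(2) = 0.4780

For an MA(q) process with theta_0 = 1, the autocovariance is
  gamma(k) = sigma^2 * sum_{i=0..q-k} theta_i * theta_{i+k},
and rho(k) = gamma(k) / gamma(0). Sigma^2 cancels.
  numerator   = (1)*(0.742) + (-0.194)*(-0.275) = 0.79535.
  denominator = (1)^2 + (-0.194)^2 + (0.742)^2 + (-0.275)^2 = 1.663825.
  rho(2) = 0.79535 / 1.663825 = 0.4780.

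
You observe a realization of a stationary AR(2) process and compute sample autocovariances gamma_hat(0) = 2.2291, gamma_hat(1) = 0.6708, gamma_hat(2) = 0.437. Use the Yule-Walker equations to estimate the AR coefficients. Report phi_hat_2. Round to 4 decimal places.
\hat\phi_{2} = 0.1160

The Yule-Walker equations for an AR(p) process read, in matrix form,
  Gamma_p phi = r_p,   with   (Gamma_p)_{ij} = gamma(|i - j|),
                       (r_p)_i = gamma(i),   i,j = 1..p.
Substitute the sample gammas (Toeplitz matrix and right-hand side of size 2):
  Gamma_p = [[2.2291, 0.6708], [0.6708, 2.2291]]
  r_p     = [0.6708, 0.437]
Written out:
  2.2291 phi_1 + 0.6708 phi_2 = 0.6708
  0.6708 phi_1 + 2.2291 phi_2 = 0.437
Solve by Cramer's rule:
  det = gamma(0)^2 - gamma(1)^2 = (2.2291)^2 - (0.6708)^2 = 4.96888681 - 0.44997264 = 4.51891417
  phi_hat_1 = [gamma(1) gamma(0) - gamma(1) gamma(2)] / det = [(0.6708)(2.2291) - (0.6708)(0.437)] / 4.51891417 = 1.20214068 / 4.51891417 = 0.266
  phi_hat_2 = [gamma(0) gamma(2) - gamma(1)^2] / det = [(2.2291)(0.437) - (0.6708)^2] / 4.51891417 = 0.52414406 / 4.51891417 = 0.116
So phi_hat = [0.2660, 0.1160].
Therefore phi_hat_2 = 0.1160.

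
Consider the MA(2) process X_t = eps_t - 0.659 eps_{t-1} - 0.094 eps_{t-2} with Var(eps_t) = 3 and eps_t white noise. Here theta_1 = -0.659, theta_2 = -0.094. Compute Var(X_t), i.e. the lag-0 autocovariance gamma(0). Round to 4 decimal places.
\gamma(0) = 4.3294

For an MA(q) process X_t = eps_t + sum_i theta_i eps_{t-i} with
Var(eps_t) = sigma^2, the variance is
  gamma(0) = sigma^2 * (1 + sum_i theta_i^2).
  sum_i theta_i^2 = (-0.659)^2 + (-0.094)^2 = 0.434281 + 0.008836 = 0.443117.
  gamma(0) = 3 * (1 + 0.443117) = 3 * 1.443117 = 4.329351, which rounds to 4.3294.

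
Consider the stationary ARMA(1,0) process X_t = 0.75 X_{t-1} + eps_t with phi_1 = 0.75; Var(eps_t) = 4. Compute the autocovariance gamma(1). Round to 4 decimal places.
\gamma(1) = 6.8571

Multiply the model equation by X_{t-k} and take expectations. With theta_0 = psi_0 = 1 and psi_j the MA(infinity) weights, this gives
  gamma(k) - sum_i phi_i gamma(k-i) = c_k,
  c_k = sigma^2 * sum_{j=k..q} theta_j psi_{j-k}   (c_k = 0 for k > q),
using gamma(-m) = gamma(m).
Pure AR (q = 0): c_0 = sigma^2 = 4, c_k = 0 for k >= 1.
Equations for k = 0 and k = 1 (AR order 1):
  gamma(0) = phi_1 gamma(1) + c_0
  gamma(1) = phi_1 gamma(0) + c_1
Substituting the second into the first: gamma(0) (1 - phi_1^2) = c_0 + phi_1 c_1, so
  gamma(0) = c_0 / (1 - phi_1^2) = 4 / (1 - (0.75)^2) = 4 / 0.4375 = 9.142857.
  gamma(1) = phi_1 gamma(0) = (0.75)(9.142857) = 6.857143.
Therefore gamma(1) = 6.8571 (to 4 decimal places).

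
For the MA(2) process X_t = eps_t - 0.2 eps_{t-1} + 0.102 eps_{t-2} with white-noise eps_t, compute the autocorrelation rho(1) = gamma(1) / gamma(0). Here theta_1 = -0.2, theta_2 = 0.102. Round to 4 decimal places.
\rho(1) = -0.2098

For an MA(q) process with theta_0 = 1, the autocovariance is
  gamma(k) = sigma^2 * sum_{i=0..q-k} theta_i * theta_{i+k},
and rho(k) = gamma(k) / gamma(0). Sigma^2 cancels.
  numerator   = (1)*(-0.2) + (-0.2)*(0.102) = -0.2204.
  denominator = (1)^2 + (-0.2)^2 + (0.102)^2 = 1.050404.
  rho(1) = -0.2204 / 1.050404 = -0.2098.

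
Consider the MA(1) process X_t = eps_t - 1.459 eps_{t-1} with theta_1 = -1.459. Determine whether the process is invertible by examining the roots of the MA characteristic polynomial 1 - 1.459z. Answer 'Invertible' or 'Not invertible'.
\text{Not invertible}

The MA(q) characteristic polynomial is P(z) = 1 - 1.459z.
Invertibility requires all roots to lie outside the unit circle, i.e. |z| > 1 for every root.
This is linear in z: 1 + (-1.459) z = 0  =>  z = -1/(-1.459) = 0.685401,  |z| = 0.685401.
Moduli of all roots: 0.6854.
All moduli strictly greater than 1? No.
Verdict: Not invertible.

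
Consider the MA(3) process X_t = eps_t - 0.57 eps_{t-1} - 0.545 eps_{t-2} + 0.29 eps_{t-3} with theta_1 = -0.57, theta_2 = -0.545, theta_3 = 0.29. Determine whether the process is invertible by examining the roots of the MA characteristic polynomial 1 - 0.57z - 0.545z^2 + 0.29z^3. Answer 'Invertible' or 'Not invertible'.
\text{Invertible}

The MA(q) characteristic polynomial is P(z) = 1 - 0.57z - 0.545z^2 + 0.29z^3.
Invertibility requires all roots to lie outside the unit circle, i.e. |z| > 1 for every root.
Degree 3: look for a simple real root z0 first, then factor out (1 - z/z0) and solve the remaining quadratic.
Testing z0 = 2: P(2) = 1 + (-0.57)(2) + (-0.545)(2)^2 + (0.29)(2)^3
  = 1 + (-1.14) + (-2.18) + (2.32) = 0.  So z_0 = 2 is a root, |z_0| = 2.
Divide out the factor (1 - 0.5 z) = (1 - z/z0) (since 1/z0 = 0.5):
  P(z) = (1 - 0.5 z)(1 + (-0.07) z + (-0.58) z^2)
  [check: z-coef -0.07 - (0.5) = -0.57; z^2-coef -0.58 - (0.5)(-0.07) = -0.545; z^3-coef -(0.5)(-0.58) = 0.29.]
Remaining roots from the quadratic factor 1 + (-0.07) z + (-0.58) z^2:
  Set 1 + (-0.07) z + (-0.58) z^2 = 0, i.e. a z^2 + b z + c = 0 with a = -0.58, b = -0.07, c = 1.
  Discriminant D = b^2 - 4ac = (-0.07)^2 - 4*(-0.58)*1 = 0.0049 - (-2.32) = 2.3249.
  D >= 0, so the roots are real: z = (-b +/- sqrt(D)) / (2a) = (0.07 +/- 1.524762) / (-1.16).
    z_1 = (0.07 + 1.524762) / (-1.16) = -1.3748,   |z_1| = 1.3748.
    z_2 = (0.07 - 1.524762) / (-1.16) = 1.2541,   |z_2| = 1.2541.
Moduli of all roots: 2.0000, 1.3748, 1.2541.
All moduli strictly greater than 1? Yes.
Verdict: Invertible.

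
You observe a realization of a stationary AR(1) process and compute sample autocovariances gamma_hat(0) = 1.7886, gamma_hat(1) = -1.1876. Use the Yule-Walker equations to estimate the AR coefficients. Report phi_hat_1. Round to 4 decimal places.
\hat\phi_{1} = -0.6640

The Yule-Walker equations for an AR(p) process read, in matrix form,
  Gamma_p phi = r_p,   with   (Gamma_p)_{ij} = gamma(|i - j|),
                       (r_p)_i = gamma(i),   i,j = 1..p.
Substitute the sample gammas (Toeplitz matrix and right-hand side of size 1):
  Gamma_p = [[1.7886]]
  r_p     = [-1.1876]
With p = 1 this is the single equation gamma(0) phi_1 = gamma(1):
  phi_hat_1 = gamma(1) / gamma(0) = -1.1876 / 1.7886 = -0.6640.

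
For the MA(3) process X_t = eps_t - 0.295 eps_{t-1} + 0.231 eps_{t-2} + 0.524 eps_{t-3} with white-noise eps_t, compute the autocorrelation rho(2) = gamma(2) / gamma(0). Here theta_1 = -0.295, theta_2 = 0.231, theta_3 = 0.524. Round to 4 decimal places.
\rho(2) = 0.0540

For an MA(q) process with theta_0 = 1, the autocovariance is
  gamma(k) = sigma^2 * sum_{i=0..q-k} theta_i * theta_{i+k},
and rho(k) = gamma(k) / gamma(0). Sigma^2 cancels.
  numerator   = (1)*(0.231) + (-0.295)*(0.524) = 0.07642.
  denominator = (1)^2 + (-0.295)^2 + (0.231)^2 + (0.524)^2 = 1.414962.
  rho(2) = 0.07642 / 1.414962 = 0.0540.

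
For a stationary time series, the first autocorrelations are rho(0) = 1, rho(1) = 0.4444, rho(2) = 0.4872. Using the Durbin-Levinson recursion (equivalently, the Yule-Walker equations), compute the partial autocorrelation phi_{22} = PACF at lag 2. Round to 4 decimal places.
\phi_{22} = 0.3610

The PACF at lag k is phi_{kk}, the last component of the solution
to the Yule-Walker system G_k phi = r_k where
  (G_k)_{ij} = rho(|i - j|), (r_k)_i = rho(i), i,j = 1..k.
Equivalently, Durbin-Levinson gives phi_{kk} iteratively:
  phi_{11} = rho(1)
  phi_{kk} = [rho(k) - sum_{j=1..k-1} phi_{k-1,j} rho(k-j)]
            / [1 - sum_{j=1..k-1} phi_{k-1,j} rho(j)],
  phi_{k,j} = phi_{k-1,j} - phi_{kk} phi_{k-1,k-j},  j = 1..k-1.
Step k = 1:
  phi_11 = rho(1) = 0.4444.
Step k = 2:
  phi_22 = [rho(2) - phi_11 rho(1)] / [1 - phi_11 rho(1)] = [0.4872 - (0.4444)(0.4444)] / [1 - (0.4444)(0.4444)]
         = 0.28970864 / 0.80250864 = 0.361.
Therefore phi_{22} = 0.3610.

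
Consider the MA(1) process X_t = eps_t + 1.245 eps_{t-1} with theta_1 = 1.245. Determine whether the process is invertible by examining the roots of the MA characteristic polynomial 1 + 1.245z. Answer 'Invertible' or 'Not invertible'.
\text{Not invertible}

The MA(q) characteristic polynomial is P(z) = 1 + 1.245z.
Invertibility requires all roots to lie outside the unit circle, i.e. |z| > 1 for every root.
This is linear in z: 1 + (1.245) z = 0  =>  z = -1/(1.245) = -0.803213,  |z| = 0.803213.
Moduli of all roots: 0.8032.
All moduli strictly greater than 1? No.
Verdict: Not invertible.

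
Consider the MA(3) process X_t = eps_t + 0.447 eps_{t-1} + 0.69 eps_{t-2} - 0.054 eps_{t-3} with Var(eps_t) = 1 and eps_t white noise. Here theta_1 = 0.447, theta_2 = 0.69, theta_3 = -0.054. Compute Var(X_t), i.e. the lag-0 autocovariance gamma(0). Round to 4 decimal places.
\gamma(0) = 1.6788

For an MA(q) process X_t = eps_t + sum_i theta_i eps_{t-i} with
Var(eps_t) = sigma^2, the variance is
  gamma(0) = sigma^2 * (1 + sum_i theta_i^2).
  sum_i theta_i^2 = (0.447)^2 + (0.69)^2 + (-0.054)^2 = 0.199809 + 0.4761 + 0.002916 = 0.678825.
  gamma(0) = 1 * (1 + 0.678825) = 1 * 1.678825 = 1.678825, which rounds to 1.6788.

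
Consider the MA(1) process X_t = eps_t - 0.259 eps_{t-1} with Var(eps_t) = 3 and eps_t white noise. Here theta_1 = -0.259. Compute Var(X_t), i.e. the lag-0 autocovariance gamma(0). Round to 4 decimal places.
\gamma(0) = 3.2012

For an MA(q) process X_t = eps_t + sum_i theta_i eps_{t-i} with
Var(eps_t) = sigma^2, the variance is
  gamma(0) = sigma^2 * (1 + sum_i theta_i^2).
  sum_i theta_i^2 = (-0.259)^2 = 0.067081.
  gamma(0) = 3 * (1 + 0.067081) = 3 * 1.067081 = 3.201243, which rounds to 3.2012.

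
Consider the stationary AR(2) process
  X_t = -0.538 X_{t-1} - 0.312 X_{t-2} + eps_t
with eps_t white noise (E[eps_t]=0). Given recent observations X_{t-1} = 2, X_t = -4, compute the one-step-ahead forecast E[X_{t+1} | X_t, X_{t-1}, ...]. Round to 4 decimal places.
E[X_{t+1} \mid \mathcal F_t] = 1.5280

For an AR(p) model X_t = c + sum_i phi_i X_{t-i} + eps_t, the
one-step-ahead conditional mean is
  E[X_{t+1} | X_t, ...] = c + sum_i phi_i X_{t+1-i}.
Substitute known values:
  E[X_{t+1} | ...] = (-0.538) * (-4) + (-0.312) * (2)
                   = 1.5280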